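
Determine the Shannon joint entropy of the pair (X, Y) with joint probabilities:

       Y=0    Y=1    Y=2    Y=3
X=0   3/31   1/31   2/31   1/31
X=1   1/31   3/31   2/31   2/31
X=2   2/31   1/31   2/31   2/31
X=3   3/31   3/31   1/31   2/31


H(X,Y) = -Σ p(x,y) log₂ p(x,y)
  p(0,0)=3/31: -0.0968 × log₂(0.0968) = 0.3261
  p(0,1)=1/31: -0.0323 × log₂(0.0323) = 0.1598
  p(0,2)=2/31: -0.0645 × log₂(0.0645) = 0.2551
  p(0,3)=1/31: -0.0323 × log₂(0.0323) = 0.1598
  p(1,0)=1/31: -0.0323 × log₂(0.0323) = 0.1598
  p(1,1)=3/31: -0.0968 × log₂(0.0968) = 0.3261
  p(1,2)=2/31: -0.0645 × log₂(0.0645) = 0.2551
  p(1,3)=2/31: -0.0645 × log₂(0.0645) = 0.2551
  p(2,0)=2/31: -0.0645 × log₂(0.0645) = 0.2551
  p(2,1)=1/31: -0.0323 × log₂(0.0323) = 0.1598
  p(2,2)=2/31: -0.0645 × log₂(0.0645) = 0.2551
  p(2,3)=2/31: -0.0645 × log₂(0.0645) = 0.2551
  p(3,0)=3/31: -0.0968 × log₂(0.0968) = 0.3261
  p(3,1)=3/31: -0.0968 × log₂(0.0968) = 0.3261
  p(3,2)=1/31: -0.0323 × log₂(0.0323) = 0.1598
  p(3,3)=2/31: -0.0645 × log₂(0.0645) = 0.2551
H(X,Y) = 3.8890 bits


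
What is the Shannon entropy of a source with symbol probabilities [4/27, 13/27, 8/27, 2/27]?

H(X) = -Σ p(x) log₂ p(x)
  -4/27 × log₂(4/27) = 0.4081
  -13/27 × log₂(13/27) = 0.5077
  -8/27 × log₂(8/27) = 0.5200
  -2/27 × log₂(2/27) = 0.2781
H(X) = 1.7139 bits


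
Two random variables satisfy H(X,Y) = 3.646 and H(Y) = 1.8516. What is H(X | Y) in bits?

Chain rule: H(X,Y) = H(X|Y) + H(Y)
H(X|Y) = H(X,Y) - H(Y) = 3.646 - 1.8516 = 1.7944 bits


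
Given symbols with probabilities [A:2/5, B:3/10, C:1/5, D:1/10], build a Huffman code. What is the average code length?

Huffman tree construction:
Combine smallest probabilities repeatedly
Resulting codes:
  A: 0 (length 1)
  B: 10 (length 2)
  C: 111 (length 3)
  D: 110 (length 3)
Average length = Σ p(s) × length(s) = 1.9000 bits


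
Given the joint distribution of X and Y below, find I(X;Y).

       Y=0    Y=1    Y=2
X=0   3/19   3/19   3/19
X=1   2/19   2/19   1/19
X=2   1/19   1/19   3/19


H(X) = 1.5243, H(Y) = 1.5810, H(X,Y) = 3.0364
I(X;Y) = H(X) + H(Y) - H(X,Y) = 0.0690 bits


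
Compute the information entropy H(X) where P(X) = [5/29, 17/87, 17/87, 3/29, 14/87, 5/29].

H(X) = -Σ p(x) log₂ p(x)
  -5/29 × log₂(5/29) = 0.4373
  -17/87 × log₂(17/87) = 0.4603
  -17/87 × log₂(17/87) = 0.4603
  -3/29 × log₂(3/29) = 0.3386
  -14/87 × log₂(14/87) = 0.4241
  -5/29 × log₂(5/29) = 0.4373
H(X) = 2.5577 bits


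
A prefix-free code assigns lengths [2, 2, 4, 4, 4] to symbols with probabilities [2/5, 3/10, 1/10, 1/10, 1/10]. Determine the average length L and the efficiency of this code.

Average length L = Σ p_i × l_i = 2.6000 bits
Entropy H = 2.0464 bits
Efficiency η = H/L × 100% = 78.71%


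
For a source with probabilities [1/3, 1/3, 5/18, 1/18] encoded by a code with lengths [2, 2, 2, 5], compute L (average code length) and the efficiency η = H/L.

Average length L = Σ p_i × l_i = 2.1667 bits
Entropy H = 1.8016 bits
Efficiency η = H/L × 100% = 83.15%


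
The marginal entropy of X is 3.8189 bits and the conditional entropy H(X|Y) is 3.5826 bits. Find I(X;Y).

I(X;Y) = H(X) - H(X|Y)
I(X;Y) = 3.8189 - 3.5826 = 0.2363 bits


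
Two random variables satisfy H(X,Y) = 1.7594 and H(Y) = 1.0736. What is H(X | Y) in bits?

Chain rule: H(X,Y) = H(X|Y) + H(Y)
H(X|Y) = H(X,Y) - H(Y) = 1.7594 - 1.0736 = 0.6858 bits


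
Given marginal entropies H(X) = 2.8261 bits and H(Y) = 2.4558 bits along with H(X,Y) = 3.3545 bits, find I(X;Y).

I(X;Y) = H(X) + H(Y) - H(X,Y)
I(X;Y) = 2.8261 + 2.4558 - 3.3545 = 1.9274 bits


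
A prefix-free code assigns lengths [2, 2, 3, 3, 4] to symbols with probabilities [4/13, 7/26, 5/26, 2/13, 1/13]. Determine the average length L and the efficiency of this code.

Average length L = Σ p_i × l_i = 2.5000 bits
Entropy H = 2.1904 bits
Efficiency η = H/L × 100% = 87.62%


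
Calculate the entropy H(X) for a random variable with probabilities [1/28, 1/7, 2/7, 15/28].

H(X) = -Σ p(x) log₂ p(x)
  -1/28 × log₂(1/28) = 0.1717
  -1/7 × log₂(1/7) = 0.4011
  -2/7 × log₂(2/7) = 0.5164
  -15/28 × log₂(15/28) = 0.4824
H(X) = 1.5715 bits


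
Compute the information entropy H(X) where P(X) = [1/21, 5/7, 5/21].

H(X) = -Σ p(x) log₂ p(x)
  -1/21 × log₂(1/21) = 0.2092
  -5/7 × log₂(5/7) = 0.3467
  -5/21 × log₂(5/21) = 0.4929
H(X) = 1.0488 bits


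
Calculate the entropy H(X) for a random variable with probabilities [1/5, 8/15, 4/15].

H(X) = -Σ p(x) log₂ p(x)
  -1/5 × log₂(1/5) = 0.4644
  -8/15 × log₂(8/15) = 0.4837
  -4/15 × log₂(4/15) = 0.5085
H(X) = 1.4566 bits


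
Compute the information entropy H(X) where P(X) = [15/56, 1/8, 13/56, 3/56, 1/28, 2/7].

H(X) = -Σ p(x) log₂ p(x)
  -15/56 × log₂(15/56) = 0.5091
  -1/8 × log₂(1/8) = 0.3750
  -13/56 × log₂(13/56) = 0.4891
  -3/56 × log₂(3/56) = 0.2262
  -1/28 × log₂(1/28) = 0.1717
  -2/7 × log₂(2/7) = 0.5164
H(X) = 2.2874 bits


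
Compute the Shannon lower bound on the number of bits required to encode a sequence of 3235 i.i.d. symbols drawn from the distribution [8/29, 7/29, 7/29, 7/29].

Entropy H = 1.9975 bits/symbol
Minimum bits = H × n = 1.9975 × 3235
= 6461.86 bits


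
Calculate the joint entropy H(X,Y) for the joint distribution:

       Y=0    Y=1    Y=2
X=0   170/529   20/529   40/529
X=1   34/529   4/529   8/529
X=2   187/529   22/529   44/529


H(X,Y) = -Σ p(x,y) log₂ p(x,y)
  p(0,0)=170/529: -0.3214 × log₂(0.3214) = 0.5263
  p(0,1)=20/529: -0.0378 × log₂(0.0378) = 0.1786
  p(0,2)=40/529: -0.0756 × log₂(0.0756) = 0.2817
  p(1,0)=34/529: -0.0643 × log₂(0.0643) = 0.2545
  p(1,1)=4/529: -0.0076 × log₂(0.0076) = 0.0533
  p(1,2)=8/529: -0.0151 × log₂(0.0151) = 0.0914
  p(2,0)=187/529: -0.3535 × log₂(0.3535) = 0.5303
  p(2,1)=22/529: -0.0416 × log₂(0.0416) = 0.1908
  p(2,2)=44/529: -0.0832 × log₂(0.0832) = 0.2984
H(X,Y) = 2.4054 bits


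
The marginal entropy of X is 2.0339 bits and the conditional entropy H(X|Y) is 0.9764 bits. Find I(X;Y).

I(X;Y) = H(X) - H(X|Y)
I(X;Y) = 2.0339 - 0.9764 = 1.0575 bits


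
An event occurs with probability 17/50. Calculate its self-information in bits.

Information content I(x) = -log₂(p(x))
I = -log₂(17/50) = -log₂(0.3400)
I = 1.5564 bits


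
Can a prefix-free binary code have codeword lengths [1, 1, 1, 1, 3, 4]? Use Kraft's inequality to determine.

Kraft inequality: Σ 2^(-l_i) ≤ 1 for prefix-free code
Calculating: 2^(-1) + 2^(-1) + 2^(-1) + 2^(-1) + 2^(-3) + 2^(-4)
= 0.5 + 0.5 + 0.5 + 0.5 + 0.125 + 0.0625
= 2.1875
Since 2.1875 > 1, prefix-free code does not exist


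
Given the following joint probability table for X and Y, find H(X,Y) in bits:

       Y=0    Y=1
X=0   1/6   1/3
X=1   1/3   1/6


H(X,Y) = -Σ p(x,y) log₂ p(x,y)
  p(0,0)=1/6: -0.1667 × log₂(0.1667) = 0.4308
  p(0,1)=1/3: -0.3333 × log₂(0.3333) = 0.5283
  p(1,0)=1/3: -0.3333 × log₂(0.3333) = 0.5283
  p(1,1)=1/6: -0.1667 × log₂(0.1667) = 0.4308
H(X,Y) = 1.9183 bits


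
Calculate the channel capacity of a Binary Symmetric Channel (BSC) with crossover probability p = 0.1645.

For BSC with error probability p:
C = 1 - H(p) where H(p) is binary entropy
H(0.1645) = -0.1645 × log₂(0.1645) - 0.8355 × log₂(0.8355)
H(p) = 0.6450
C = 1 - 0.6450 = 0.3550 bits/use


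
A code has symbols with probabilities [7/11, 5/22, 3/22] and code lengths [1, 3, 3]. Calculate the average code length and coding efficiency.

Average length L = Σ p_i × l_i = 1.7273 bits
Entropy H = 1.2927 bits
Efficiency η = H/L × 100% = 74.84%


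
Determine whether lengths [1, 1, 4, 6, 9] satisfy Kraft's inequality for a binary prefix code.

Kraft inequality: Σ 2^(-l_i) ≤ 1 for prefix-free code
Calculating: 2^(-1) + 2^(-1) + 2^(-4) + 2^(-6) + 2^(-9)
= 0.5 + 0.5 + 0.0625 + 0.015625 + 0.001953125
= 1.0801
Since 1.0801 > 1, prefix-free code does not exist


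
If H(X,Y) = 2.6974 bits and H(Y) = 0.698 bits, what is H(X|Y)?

Chain rule: H(X,Y) = H(X|Y) + H(Y)
H(X|Y) = H(X,Y) - H(Y) = 2.6974 - 0.698 = 1.9994 bits


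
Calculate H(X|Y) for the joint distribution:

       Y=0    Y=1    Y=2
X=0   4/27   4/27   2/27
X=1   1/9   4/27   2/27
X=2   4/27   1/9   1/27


H(X|Y) = Σ_y p(y) H(X|Y=y)
  p(Y=0) = 11/27, H(X|Y=0) = 1.5726
  p(Y=1) = 11/27, H(X|Y=1) = 1.5726
  p(Y=2) = 5/27, H(X|Y=2) = 1.5219
H(X|Y) = 0.4074×1.5726 + 0.4074×1.5726 + 0.1852×1.5219 = 1.5632 bits


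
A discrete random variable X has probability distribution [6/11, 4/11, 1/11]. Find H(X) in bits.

H(X) = -Σ p(x) log₂ p(x)
  -6/11 × log₂(6/11) = 0.4770
  -4/11 × log₂(4/11) = 0.5307
  -1/11 × log₂(1/11) = 0.3145
H(X) = 1.3222 bits


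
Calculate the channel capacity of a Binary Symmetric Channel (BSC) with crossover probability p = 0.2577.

For BSC with error probability p:
C = 1 - H(p) where H(p) is binary entropy
H(0.2577) = -0.2577 × log₂(0.2577) - 0.7423 × log₂(0.7423)
H(p) = 0.8233
C = 1 - 0.8233 = 0.1767 bits/use


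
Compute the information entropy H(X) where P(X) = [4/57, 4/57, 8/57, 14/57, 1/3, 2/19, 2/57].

H(X) = -Σ p(x) log₂ p(x)
  -4/57 × log₂(4/57) = 0.2690
  -4/57 × log₂(4/57) = 0.2690
  -8/57 × log₂(8/57) = 0.3976
  -14/57 × log₂(14/57) = 0.4975
  -1/3 × log₂(1/3) = 0.5283
  -2/19 × log₂(2/19) = 0.3419
  -2/57 × log₂(2/57) = 0.1696
H(X) = 2.4728 bits


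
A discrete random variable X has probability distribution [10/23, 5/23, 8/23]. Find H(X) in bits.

H(X) = -Σ p(x) log₂ p(x)
  -10/23 × log₂(10/23) = 0.5224
  -5/23 × log₂(5/23) = 0.4786
  -8/23 × log₂(8/23) = 0.5299
H(X) = 1.5310 bits


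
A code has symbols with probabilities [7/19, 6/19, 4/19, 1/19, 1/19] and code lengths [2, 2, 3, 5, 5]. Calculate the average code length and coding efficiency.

Average length L = Σ p_i × l_i = 2.5263 bits
Entropy H = 1.9763 bits
Efficiency η = H/L × 100% = 78.23%


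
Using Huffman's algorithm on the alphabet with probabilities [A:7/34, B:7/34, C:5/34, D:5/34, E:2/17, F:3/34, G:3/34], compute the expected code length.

Huffman tree construction:
Combine smallest probabilities repeatedly
Resulting codes:
  A: 00 (length 2)
  B: 01 (length 2)
  C: 101 (length 3)
  D: 110 (length 3)
  E: 100 (length 3)
  F: 1110 (length 4)
  G: 1111 (length 4)
Average length = Σ p(s) × length(s) = 2.7647 bits


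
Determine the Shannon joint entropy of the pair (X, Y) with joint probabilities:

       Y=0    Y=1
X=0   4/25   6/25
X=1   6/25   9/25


H(X,Y) = -Σ p(x,y) log₂ p(x,y)
  p(0,0)=4/25: -0.1600 × log₂(0.1600) = 0.4230
  p(0,1)=6/25: -0.2400 × log₂(0.2400) = 0.4941
  p(1,0)=6/25: -0.2400 × log₂(0.2400) = 0.4941
  p(1,1)=9/25: -0.3600 × log₂(0.3600) = 0.5306
H(X,Y) = 1.9419 bits


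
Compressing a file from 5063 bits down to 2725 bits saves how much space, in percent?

Space savings = (1 - Compressed/Original) × 100%
= (1 - 2725/5063) × 100%
= 46.18%


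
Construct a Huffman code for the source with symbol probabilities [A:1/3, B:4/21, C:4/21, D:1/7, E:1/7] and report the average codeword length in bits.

Huffman tree construction:
Combine smallest probabilities repeatedly
Resulting codes:
  A: 11 (length 2)
  B: 00 (length 2)
  C: 01 (length 2)
  D: 100 (length 3)
  E: 101 (length 3)
Average length = Σ p(s) × length(s) = 2.2857 bits


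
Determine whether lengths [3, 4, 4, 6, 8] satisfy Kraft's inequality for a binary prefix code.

Kraft inequality: Σ 2^(-l_i) ≤ 1 for prefix-free code
Calculating: 2^(-3) + 2^(-4) + 2^(-4) + 2^(-6) + 2^(-8)
= 0.125 + 0.0625 + 0.0625 + 0.015625 + 0.00390625
= 0.2695
Since 0.2695 ≤ 1, prefix-free code exists


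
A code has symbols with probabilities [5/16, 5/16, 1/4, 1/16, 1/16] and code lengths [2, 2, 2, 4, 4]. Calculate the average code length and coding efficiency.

Average length L = Σ p_i × l_i = 2.2500 bits
Entropy H = 2.0488 bits
Efficiency η = H/L × 100% = 91.06%


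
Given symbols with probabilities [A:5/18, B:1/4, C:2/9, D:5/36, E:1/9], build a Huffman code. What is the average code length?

Huffman tree construction:
Combine smallest probabilities repeatedly
Resulting codes:
  A: 11 (length 2)
  B: 01 (length 2)
  C: 00 (length 2)
  D: 101 (length 3)
  E: 100 (length 3)
Average length = Σ p(s) × length(s) = 2.2500 bits


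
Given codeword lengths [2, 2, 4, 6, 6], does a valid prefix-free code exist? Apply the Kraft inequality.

Kraft inequality: Σ 2^(-l_i) ≤ 1 for prefix-free code
Calculating: 2^(-2) + 2^(-2) + 2^(-4) + 2^(-6) + 2^(-6)
= 0.25 + 0.25 + 0.0625 + 0.015625 + 0.015625
= 0.5938
Since 0.5938 ≤ 1, prefix-free code exists


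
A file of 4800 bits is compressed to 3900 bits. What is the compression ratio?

Compression ratio = Original / Compressed
= 4800 / 3900 = 1.23:1


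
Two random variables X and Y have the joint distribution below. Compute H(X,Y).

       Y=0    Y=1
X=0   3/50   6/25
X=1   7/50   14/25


H(X,Y) = -Σ p(x,y) log₂ p(x,y)
  p(0,0)=3/50: -0.0600 × log₂(0.0600) = 0.2435
  p(0,1)=6/25: -0.2400 × log₂(0.2400) = 0.4941
  p(1,0)=7/50: -0.1400 × log₂(0.1400) = 0.3971
  p(1,1)=14/25: -0.5600 × log₂(0.5600) = 0.4684
H(X,Y) = 1.6032 bits


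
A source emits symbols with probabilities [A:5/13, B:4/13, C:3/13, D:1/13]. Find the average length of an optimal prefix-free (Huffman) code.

Huffman tree construction:
Combine smallest probabilities repeatedly
Resulting codes:
  A: 0 (length 1)
  B: 10 (length 2)
  C: 111 (length 3)
  D: 110 (length 3)
Average length = Σ p(s) × length(s) = 1.9231 bits


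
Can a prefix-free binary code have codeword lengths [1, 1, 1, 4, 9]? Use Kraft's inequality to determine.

Kraft inequality: Σ 2^(-l_i) ≤ 1 for prefix-free code
Calculating: 2^(-1) + 2^(-1) + 2^(-1) + 2^(-4) + 2^(-9)
= 0.5 + 0.5 + 0.5 + 0.0625 + 0.001953125
= 1.5645
Since 1.5645 > 1, prefix-free code does not exist


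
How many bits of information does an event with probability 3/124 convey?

Information content I(x) = -log₂(p(x))
I = -log₂(3/124) = -log₂(0.0242)
I = 5.3692 bits


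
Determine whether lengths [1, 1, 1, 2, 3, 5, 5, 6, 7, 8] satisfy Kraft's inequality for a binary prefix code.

Kraft inequality: Σ 2^(-l_i) ≤ 1 for prefix-free code
Calculating: 2^(-1) + 2^(-1) + 2^(-1) + 2^(-2) + 2^(-3) + 2^(-5) + 2^(-5) + 2^(-6) + 2^(-7) + 2^(-8)
= 0.5 + 0.5 + 0.5 + 0.25 + 0.125 + 0.03125 + 0.03125 + 0.015625 + 0.0078125 + 0.00390625
= 1.9648
Since 1.9648 > 1, prefix-free code does not exist


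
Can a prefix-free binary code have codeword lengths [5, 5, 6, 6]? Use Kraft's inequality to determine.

Kraft inequality: Σ 2^(-l_i) ≤ 1 for prefix-free code
Calculating: 2^(-5) + 2^(-5) + 2^(-6) + 2^(-6)
= 0.03125 + 0.03125 + 0.015625 + 0.015625
= 0.0938
Since 0.0938 ≤ 1, prefix-free code exists


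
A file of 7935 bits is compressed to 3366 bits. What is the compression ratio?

Compression ratio = Original / Compressed
= 7935 / 3366 = 2.36:1


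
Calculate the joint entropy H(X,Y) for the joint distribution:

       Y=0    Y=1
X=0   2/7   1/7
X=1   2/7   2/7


H(X,Y) = -Σ p(x,y) log₂ p(x,y)
  p(0,0)=2/7: -0.2857 × log₂(0.2857) = 0.5164
  p(0,1)=1/7: -0.1429 × log₂(0.1429) = 0.4011
  p(1,0)=2/7: -0.2857 × log₂(0.2857) = 0.5164
  p(1,1)=2/7: -0.2857 × log₂(0.2857) = 0.5164
H(X,Y) = 1.9502 bits


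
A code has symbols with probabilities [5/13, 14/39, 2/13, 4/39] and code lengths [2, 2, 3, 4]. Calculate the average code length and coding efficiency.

Average length L = Σ p_i × l_i = 2.3590 bits
Entropy H = 1.8132 bits
Efficiency η = H/L × 100% = 76.86%


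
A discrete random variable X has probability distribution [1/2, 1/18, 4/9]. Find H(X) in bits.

H(X) = -Σ p(x) log₂ p(x)
  -1/2 × log₂(1/2) = 0.5000
  -1/18 × log₂(1/18) = 0.2317
  -4/9 × log₂(4/9) = 0.5200
H(X) = 1.2516 bits


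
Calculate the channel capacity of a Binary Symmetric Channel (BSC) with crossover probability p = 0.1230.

For BSC with error probability p:
C = 1 - H(p) where H(p) is binary entropy
H(0.1230) = -0.1230 × log₂(0.1230) - 0.8770 × log₂(0.8770)
H(p) = 0.5379
C = 1 - 0.5379 = 0.4621 bits/use


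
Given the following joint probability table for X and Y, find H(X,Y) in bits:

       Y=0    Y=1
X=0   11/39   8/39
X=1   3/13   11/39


H(X,Y) = -Σ p(x,y) log₂ p(x,y)
  p(0,0)=11/39: -0.2821 × log₂(0.2821) = 0.5150
  p(0,1)=8/39: -0.2051 × log₂(0.2051) = 0.4688
  p(1,0)=3/13: -0.2308 × log₂(0.2308) = 0.4882
  p(1,1)=11/39: -0.2821 × log₂(0.2821) = 0.5150
H(X,Y) = 1.9870 bits


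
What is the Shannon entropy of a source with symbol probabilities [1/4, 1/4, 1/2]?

H(X) = -Σ p(x) log₂ p(x)
  -1/4 × log₂(1/4) = 0.5000
  -1/4 × log₂(1/4) = 0.5000
  -1/2 × log₂(1/2) = 0.5000
H(X) = 1.5000 bits


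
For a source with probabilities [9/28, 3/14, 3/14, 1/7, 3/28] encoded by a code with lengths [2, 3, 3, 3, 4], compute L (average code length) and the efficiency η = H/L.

Average length L = Σ p_i × l_i = 2.7857 bits
Entropy H = 2.2251 bits
Efficiency η = H/L × 100% = 79.87%


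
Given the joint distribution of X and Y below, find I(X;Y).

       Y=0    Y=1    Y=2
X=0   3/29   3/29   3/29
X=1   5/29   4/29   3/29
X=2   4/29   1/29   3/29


H(X) = 1.5632, H(Y) = 1.5632, H(X,Y) = 3.0861
I(X;Y) = H(X) + H(Y) - H(X,Y) = 0.0403 bits


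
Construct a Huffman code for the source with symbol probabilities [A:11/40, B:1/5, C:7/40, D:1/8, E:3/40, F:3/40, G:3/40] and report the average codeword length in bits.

Huffman tree construction:
Combine smallest probabilities repeatedly
Resulting codes:
  A: 10 (length 2)
  B: 00 (length 2)
  C: 111 (length 3)
  D: 011 (length 3)
  E: 1100 (length 4)
  F: 1101 (length 4)
  G: 010 (length 3)
Average length = Σ p(s) × length(s) = 2.6750 bits


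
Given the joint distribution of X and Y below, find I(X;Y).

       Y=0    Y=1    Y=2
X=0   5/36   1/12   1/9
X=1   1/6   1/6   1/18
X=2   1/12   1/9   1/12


H(X) = 1.5715, H(Y) = 1.5605, H(X,Y) = 3.0895
I(X;Y) = H(X) + H(Y) - H(X,Y) = 0.0425 bits


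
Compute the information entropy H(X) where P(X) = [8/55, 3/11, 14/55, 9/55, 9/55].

H(X) = -Σ p(x) log₂ p(x)
  -8/55 × log₂(8/55) = 0.4046
  -3/11 × log₂(3/11) = 0.5112
  -14/55 × log₂(14/55) = 0.5025
  -9/55 × log₂(9/55) = 0.4273
  -9/55 × log₂(9/55) = 0.4273
H(X) = 2.2729 bits


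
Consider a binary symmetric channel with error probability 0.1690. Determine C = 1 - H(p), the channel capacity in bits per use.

For BSC with error probability p:
C = 1 - H(p) where H(p) is binary entropy
H(0.1690) = -0.1690 × log₂(0.1690) - 0.8310 × log₂(0.8310)
H(p) = 0.6554
C = 1 - 0.6554 = 0.3446 bits/use


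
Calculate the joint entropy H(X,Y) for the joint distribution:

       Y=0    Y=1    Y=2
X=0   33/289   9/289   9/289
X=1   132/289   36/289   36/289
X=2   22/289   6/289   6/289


H(X,Y) = -Σ p(x,y) log₂ p(x,y)
  p(0,0)=33/289: -0.1142 × log₂(0.1142) = 0.3575
  p(0,1)=9/289: -0.0311 × log₂(0.0311) = 0.1559
  p(0,2)=9/289: -0.0311 × log₂(0.0311) = 0.1559
  p(1,0)=132/289: -0.4567 × log₂(0.4567) = 0.5164
  p(1,1)=36/289: -0.1246 × log₂(0.1246) = 0.3743
  p(1,2)=36/289: -0.1246 × log₂(0.1246) = 0.3743
  p(2,0)=22/289: -0.0761 × log₂(0.0761) = 0.2828
  p(2,1)=6/289: -0.0208 × log₂(0.0208) = 0.1161
  p(2,2)=6/289: -0.0208 × log₂(0.0208) = 0.1161
H(X,Y) = 2.4492 bits


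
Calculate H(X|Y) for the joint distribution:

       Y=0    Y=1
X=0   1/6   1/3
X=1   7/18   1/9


H(X|Y) = Σ_y p(y) H(X|Y=y)
  p(Y=0) = 5/9, H(X|Y=0) = 0.8813
  p(Y=1) = 4/9, H(X|Y=1) = 0.8113
H(X|Y) = 0.5556×0.8813 + 0.4444×0.8113 = 0.8502 bits


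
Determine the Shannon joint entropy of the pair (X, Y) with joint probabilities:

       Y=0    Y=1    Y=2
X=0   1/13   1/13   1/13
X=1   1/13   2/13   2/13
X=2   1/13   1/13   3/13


H(X,Y) = -Σ p(x,y) log₂ p(x,y)
  p(0,0)=1/13: -0.0769 × log₂(0.0769) = 0.2846
  p(0,1)=1/13: -0.0769 × log₂(0.0769) = 0.2846
  p(0,2)=1/13: -0.0769 × log₂(0.0769) = 0.2846
  p(1,0)=1/13: -0.0769 × log₂(0.0769) = 0.2846
  p(1,1)=2/13: -0.1538 × log₂(0.1538) = 0.4155
  p(1,2)=2/13: -0.1538 × log₂(0.1538) = 0.4155
  p(2,0)=1/13: -0.0769 × log₂(0.0769) = 0.2846
  p(2,1)=1/13: -0.0769 × log₂(0.0769) = 0.2846
  p(2,2)=3/13: -0.2308 × log₂(0.2308) = 0.4882
H(X,Y) = 3.0270 bits


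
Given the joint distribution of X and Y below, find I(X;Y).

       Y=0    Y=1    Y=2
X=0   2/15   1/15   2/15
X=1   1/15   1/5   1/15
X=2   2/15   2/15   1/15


H(X) = 1.5850, H(Y) = 1.5656, H(X,Y) = 3.0566
I(X;Y) = H(X) + H(Y) - H(X,Y) = 0.0940 bits


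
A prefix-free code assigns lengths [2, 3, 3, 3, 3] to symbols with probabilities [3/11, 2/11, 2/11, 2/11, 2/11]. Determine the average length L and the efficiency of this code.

Average length L = Σ p_i × l_i = 2.7273 bits
Entropy H = 2.2999 bits
Efficiency η = H/L × 100% = 84.33%


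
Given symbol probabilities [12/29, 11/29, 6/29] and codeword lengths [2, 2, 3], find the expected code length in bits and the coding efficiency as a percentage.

Average length L = Σ p_i × l_i = 2.2069 bits
Entropy H = 1.5275 bits
Efficiency η = H/L × 100% = 69.22%


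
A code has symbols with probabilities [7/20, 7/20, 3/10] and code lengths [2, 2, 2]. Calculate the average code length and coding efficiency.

Average length L = Σ p_i × l_i = 2.0000 bits
Entropy H = 1.5813 bits
Efficiency η = H/L × 100% = 79.06%


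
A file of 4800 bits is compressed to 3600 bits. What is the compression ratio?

Compression ratio = Original / Compressed
= 4800 / 3600 = 1.33:1


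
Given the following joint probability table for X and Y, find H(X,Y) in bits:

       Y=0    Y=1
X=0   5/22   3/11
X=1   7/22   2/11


H(X,Y) = -Σ p(x,y) log₂ p(x,y)
  p(0,0)=5/22: -0.2273 × log₂(0.2273) = 0.4858
  p(0,1)=3/11: -0.2727 × log₂(0.2727) = 0.5112
  p(1,0)=7/22: -0.3182 × log₂(0.3182) = 0.5257
  p(1,1)=2/11: -0.1818 × log₂(0.1818) = 0.4472
H(X,Y) = 1.9698 bits


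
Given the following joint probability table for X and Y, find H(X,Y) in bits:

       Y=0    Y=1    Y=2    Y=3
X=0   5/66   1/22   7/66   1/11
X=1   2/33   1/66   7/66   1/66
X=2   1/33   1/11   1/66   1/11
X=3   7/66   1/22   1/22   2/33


H(X,Y) = -Σ p(x,y) log₂ p(x,y)
  p(0,0)=5/66: -0.0758 × log₂(0.0758) = 0.2820
  p(0,1)=1/22: -0.0455 × log₂(0.0455) = 0.2027
  p(0,2)=7/66: -0.1061 × log₂(0.1061) = 0.3433
  p(0,3)=1/11: -0.0909 × log₂(0.0909) = 0.3145
  p(1,0)=2/33: -0.0606 × log₂(0.0606) = 0.2451
  p(1,1)=1/66: -0.0152 × log₂(0.0152) = 0.0916
  p(1,2)=7/66: -0.1061 × log₂(0.1061) = 0.3433
  p(1,3)=1/66: -0.0152 × log₂(0.0152) = 0.0916
  p(2,0)=1/33: -0.0303 × log₂(0.0303) = 0.1529
  p(2,1)=1/11: -0.0909 × log₂(0.0909) = 0.3145
  p(2,2)=1/66: -0.0152 × log₂(0.0152) = 0.0916
  p(2,3)=1/11: -0.0909 × log₂(0.0909) = 0.3145
  p(3,0)=7/66: -0.1061 × log₂(0.1061) = 0.3433
  p(3,1)=1/22: -0.0455 × log₂(0.0455) = 0.2027
  p(3,2)=1/22: -0.0455 × log₂(0.0455) = 0.2027
  p(3,3)=2/33: -0.0606 × log₂(0.0606) = 0.2451
H(X,Y) = 3.7814 bits


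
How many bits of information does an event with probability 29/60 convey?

Information content I(x) = -log₂(p(x))
I = -log₂(29/60) = -log₂(0.4833)
I = 1.0489 bits


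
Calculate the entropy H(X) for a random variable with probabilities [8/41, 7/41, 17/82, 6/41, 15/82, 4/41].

H(X) = -Σ p(x) log₂ p(x)
  -8/41 × log₂(8/41) = 0.4600
  -7/41 × log₂(7/41) = 0.4354
  -17/82 × log₂(17/82) = 0.4706
  -6/41 × log₂(6/41) = 0.4057
  -15/82 × log₂(15/82) = 0.4483
  -4/41 × log₂(4/41) = 0.3276
H(X) = 2.5476 bits


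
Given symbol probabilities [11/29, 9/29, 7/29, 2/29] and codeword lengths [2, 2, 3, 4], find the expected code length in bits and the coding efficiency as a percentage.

Average length L = Σ p_i × l_i = 2.3793 bits
Entropy H = 1.8154 bits
Efficiency η = H/L × 100% = 76.30%


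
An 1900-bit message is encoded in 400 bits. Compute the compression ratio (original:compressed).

Compression ratio = Original / Compressed
= 1900 / 400 = 4.75:1


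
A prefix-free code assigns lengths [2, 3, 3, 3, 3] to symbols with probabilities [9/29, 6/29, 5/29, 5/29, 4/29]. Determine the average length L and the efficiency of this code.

Average length L = Σ p_i × l_i = 2.6897 bits
Entropy H = 2.2629 bits
Efficiency η = H/L × 100% = 84.13%


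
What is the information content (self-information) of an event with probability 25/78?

Information content I(x) = -log₂(p(x))
I = -log₂(25/78) = -log₂(0.3205)
I = 1.6415 bits


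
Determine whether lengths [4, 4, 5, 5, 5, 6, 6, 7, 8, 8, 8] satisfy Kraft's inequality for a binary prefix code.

Kraft inequality: Σ 2^(-l_i) ≤ 1 for prefix-free code
Calculating: 2^(-4) + 2^(-4) + 2^(-5) + 2^(-5) + 2^(-5) + 2^(-6) + 2^(-6) + 2^(-7) + 2^(-8) + 2^(-8) + 2^(-8)
= 0.0625 + 0.0625 + 0.03125 + 0.03125 + 0.03125 + 0.015625 + 0.015625 + 0.0078125 + 0.00390625 + 0.00390625 + 0.00390625
= 0.2695
Since 0.2695 ≤ 1, prefix-free code exists


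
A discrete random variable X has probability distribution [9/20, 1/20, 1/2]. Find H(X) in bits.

H(X) = -Σ p(x) log₂ p(x)
  -9/20 × log₂(9/20) = 0.5184
  -1/20 × log₂(1/20) = 0.2161
  -1/2 × log₂(1/2) = 0.5000
H(X) = 1.2345 bits


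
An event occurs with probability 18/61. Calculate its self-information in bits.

Information content I(x) = -log₂(p(x))
I = -log₂(18/61) = -log₂(0.2951)
I = 1.7608 bits


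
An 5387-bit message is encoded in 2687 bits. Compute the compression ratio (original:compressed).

Compression ratio = Original / Compressed
= 5387 / 2687 = 2.00:1


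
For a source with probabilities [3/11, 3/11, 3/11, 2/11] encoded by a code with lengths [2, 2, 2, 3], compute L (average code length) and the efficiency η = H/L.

Average length L = Σ p_i × l_i = 2.1818 bits
Entropy H = 1.9808 bits
Efficiency η = H/L × 100% = 90.79%


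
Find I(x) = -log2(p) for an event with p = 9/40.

Information content I(x) = -log₂(p(x))
I = -log₂(9/40) = -log₂(0.2250)
I = 2.1520 bits


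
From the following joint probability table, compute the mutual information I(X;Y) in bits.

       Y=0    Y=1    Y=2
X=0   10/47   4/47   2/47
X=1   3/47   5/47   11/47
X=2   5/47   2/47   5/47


H(X) = 1.5603, H(Y) = 1.5509, H(X,Y) = 2.9406
I(X;Y) = H(X) + H(Y) - H(X,Y) = 0.1707 bits


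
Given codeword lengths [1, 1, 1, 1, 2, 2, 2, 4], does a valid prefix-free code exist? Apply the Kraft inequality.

Kraft inequality: Σ 2^(-l_i) ≤ 1 for prefix-free code
Calculating: 2^(-1) + 2^(-1) + 2^(-1) + 2^(-1) + 2^(-2) + 2^(-2) + 2^(-2) + 2^(-4)
= 0.5 + 0.5 + 0.5 + 0.5 + 0.25 + 0.25 + 0.25 + 0.0625
= 2.8125
Since 2.8125 > 1, prefix-free code does not exist


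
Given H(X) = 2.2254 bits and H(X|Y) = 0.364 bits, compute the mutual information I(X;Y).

I(X;Y) = H(X) - H(X|Y)
I(X;Y) = 2.2254 - 0.364 = 1.8614 bits


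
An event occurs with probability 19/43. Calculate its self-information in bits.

Information content I(x) = -log₂(p(x))
I = -log₂(19/43) = -log₂(0.4419)
I = 1.1783 bits


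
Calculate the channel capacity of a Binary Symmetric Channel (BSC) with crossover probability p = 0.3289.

For BSC with error probability p:
C = 1 - H(p) where H(p) is binary entropy
H(0.3289) = -0.3289 × log₂(0.3289) - 0.6711 × log₂(0.6711)
H(p) = 0.9138
C = 1 - 0.9138 = 0.0862 bits/use


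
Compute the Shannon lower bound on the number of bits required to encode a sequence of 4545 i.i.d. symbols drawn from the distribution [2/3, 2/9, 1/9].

Entropy H = 1.2244 bits/symbol
Minimum bits = H × n = 1.2244 × 4545
= 5564.87 bits


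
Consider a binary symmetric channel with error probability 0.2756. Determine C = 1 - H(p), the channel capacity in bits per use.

For BSC with error probability p:
C = 1 - H(p) where H(p) is binary entropy
H(0.2756) = -0.2756 × log₂(0.2756) - 0.7244 × log₂(0.7244)
H(p) = 0.8494
C = 1 - 0.8494 = 0.1506 bits/use


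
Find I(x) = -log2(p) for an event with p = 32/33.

Information content I(x) = -log₂(p(x))
I = -log₂(32/33) = -log₂(0.9697)
I = 0.0444 bits


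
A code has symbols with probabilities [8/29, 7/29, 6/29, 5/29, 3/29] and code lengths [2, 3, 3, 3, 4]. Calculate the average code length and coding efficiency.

Average length L = Σ p_i × l_i = 2.8276 bits
Entropy H = 2.2536 bits
Efficiency η = H/L × 100% = 79.70%


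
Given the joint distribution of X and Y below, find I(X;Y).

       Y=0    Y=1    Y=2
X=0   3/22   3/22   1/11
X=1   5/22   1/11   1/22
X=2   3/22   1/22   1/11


H(X) = 1.5726, H(Y) = 1.4970, H(X,Y) = 3.0106
I(X;Y) = H(X) + H(Y) - H(X,Y) = 0.0590 bits


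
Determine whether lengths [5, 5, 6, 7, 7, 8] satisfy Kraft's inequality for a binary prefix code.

Kraft inequality: Σ 2^(-l_i) ≤ 1 for prefix-free code
Calculating: 2^(-5) + 2^(-5) + 2^(-6) + 2^(-7) + 2^(-7) + 2^(-8)
= 0.03125 + 0.03125 + 0.015625 + 0.0078125 + 0.0078125 + 0.00390625
= 0.0977
Since 0.0977 ≤ 1, prefix-free code exists


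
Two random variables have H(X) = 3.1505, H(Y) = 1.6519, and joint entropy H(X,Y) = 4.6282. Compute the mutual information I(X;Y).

I(X;Y) = H(X) + H(Y) - H(X,Y)
I(X;Y) = 3.1505 + 1.6519 - 4.6282 = 0.1742 bits


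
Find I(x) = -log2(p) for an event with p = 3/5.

Information content I(x) = -log₂(p(x))
I = -log₂(3/5) = -log₂(0.6000)
I = 0.7370 bits


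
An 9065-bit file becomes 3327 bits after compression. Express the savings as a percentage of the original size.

Space savings = (1 - Compressed/Original) × 100%
= (1 - 3327/9065) × 100%
= 63.30%


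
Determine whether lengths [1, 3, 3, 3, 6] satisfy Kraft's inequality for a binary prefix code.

Kraft inequality: Σ 2^(-l_i) ≤ 1 for prefix-free code
Calculating: 2^(-1) + 2^(-3) + 2^(-3) + 2^(-3) + 2^(-6)
= 0.5 + 0.125 + 0.125 + 0.125 + 0.015625
= 0.8906
Since 0.8906 ≤ 1, prefix-free code exists


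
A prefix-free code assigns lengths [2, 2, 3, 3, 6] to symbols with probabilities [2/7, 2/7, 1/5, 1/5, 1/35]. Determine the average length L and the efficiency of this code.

Average length L = Σ p_i × l_i = 2.5143 bits
Entropy H = 2.1081 bits
Efficiency η = H/L × 100% = 83.84%


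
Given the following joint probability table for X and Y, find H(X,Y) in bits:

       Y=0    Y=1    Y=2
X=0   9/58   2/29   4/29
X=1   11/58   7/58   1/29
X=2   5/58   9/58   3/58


H(X,Y) = -Σ p(x,y) log₂ p(x,y)
  p(0,0)=9/58: -0.1552 × log₂(0.1552) = 0.4171
  p(0,1)=2/29: -0.0690 × log₂(0.0690) = 0.2661
  p(0,2)=4/29: -0.1379 × log₂(0.1379) = 0.3942
  p(1,0)=11/58: -0.1897 × log₂(0.1897) = 0.4549
  p(1,1)=7/58: -0.1207 × log₂(0.1207) = 0.3682
  p(1,2)=1/29: -0.0345 × log₂(0.0345) = 0.1675
  p(2,0)=5/58: -0.0862 × log₂(0.0862) = 0.3048
  p(2,1)=9/58: -0.1552 × log₂(0.1552) = 0.4171
  p(2,2)=3/58: -0.0517 × log₂(0.0517) = 0.2210
H(X,Y) = 3.0109 bits


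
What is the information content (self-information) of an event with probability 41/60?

Information content I(x) = -log₂(p(x))
I = -log₂(41/60) = -log₂(0.6833)
I = 0.5493 bits


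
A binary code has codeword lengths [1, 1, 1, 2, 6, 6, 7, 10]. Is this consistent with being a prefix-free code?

Kraft inequality: Σ 2^(-l_i) ≤ 1 for prefix-free code
Calculating: 2^(-1) + 2^(-1) + 2^(-1) + 2^(-2) + 2^(-6) + 2^(-6) + 2^(-7) + 2^(-10)
= 0.5 + 0.5 + 0.5 + 0.25 + 0.015625 + 0.015625 + 0.0078125 + 0.0009765625
= 1.7900
Since 1.7900 > 1, prefix-free code does not exist


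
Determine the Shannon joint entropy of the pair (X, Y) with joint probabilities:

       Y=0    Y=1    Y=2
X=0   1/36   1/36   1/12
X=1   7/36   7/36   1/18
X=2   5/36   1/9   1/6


H(X,Y) = -Σ p(x,y) log₂ p(x,y)
  p(0,0)=1/36: -0.0278 × log₂(0.0278) = 0.1436
  p(0,1)=1/36: -0.0278 × log₂(0.0278) = 0.1436
  p(0,2)=1/12: -0.0833 × log₂(0.0833) = 0.2987
  p(1,0)=7/36: -0.1944 × log₂(0.1944) = 0.4594
  p(1,1)=7/36: -0.1944 × log₂(0.1944) = 0.4594
  p(1,2)=1/18: -0.0556 × log₂(0.0556) = 0.2317
  p(2,0)=5/36: -0.1389 × log₂(0.1389) = 0.3956
  p(2,1)=1/9: -0.1111 × log₂(0.1111) = 0.3522
  p(2,2)=1/6: -0.1667 × log₂(0.1667) = 0.4308
H(X,Y) = 2.9150 bits


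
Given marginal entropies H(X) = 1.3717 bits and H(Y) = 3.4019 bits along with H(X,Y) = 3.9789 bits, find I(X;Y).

I(X;Y) = H(X) + H(Y) - H(X,Y)
I(X;Y) = 1.3717 + 3.4019 - 3.9789 = 0.7947 bits


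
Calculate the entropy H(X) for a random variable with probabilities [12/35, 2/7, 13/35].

H(X) = -Σ p(x) log₂ p(x)
  -12/35 × log₂(12/35) = 0.5295
  -2/7 × log₂(2/7) = 0.5164
  -13/35 × log₂(13/35) = 0.5307
H(X) = 1.5766 bits


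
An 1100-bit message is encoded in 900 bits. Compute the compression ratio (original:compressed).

Compression ratio = Original / Compressed
= 1100 / 900 = 1.22:1


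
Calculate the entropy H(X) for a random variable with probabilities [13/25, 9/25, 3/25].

H(X) = -Σ p(x) log₂ p(x)
  -13/25 × log₂(13/25) = 0.4906
  -9/25 × log₂(9/25) = 0.5306
  -3/25 × log₂(3/25) = 0.3671
H(X) = 1.3883 bits


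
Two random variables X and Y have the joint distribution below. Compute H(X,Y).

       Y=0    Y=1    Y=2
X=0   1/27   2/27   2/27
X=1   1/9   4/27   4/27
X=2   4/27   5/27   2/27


H(X,Y) = -Σ p(x,y) log₂ p(x,y)
  p(0,0)=1/27: -0.0370 × log₂(0.0370) = 0.1761
  p(0,1)=2/27: -0.0741 × log₂(0.0741) = 0.2781
  p(0,2)=2/27: -0.0741 × log₂(0.0741) = 0.2781
  p(1,0)=1/9: -0.1111 × log₂(0.1111) = 0.3522
  p(1,1)=4/27: -0.1481 × log₂(0.1481) = 0.4081
  p(1,2)=4/27: -0.1481 × log₂(0.1481) = 0.4081
  p(2,0)=4/27: -0.1481 × log₂(0.1481) = 0.4081
  p(2,1)=5/27: -0.1852 × log₂(0.1852) = 0.4505
  p(2,2)=2/27: -0.0741 × log₂(0.0741) = 0.2781
H(X,Y) = 3.0377 bits


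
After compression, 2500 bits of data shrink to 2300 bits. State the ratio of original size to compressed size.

Compression ratio = Original / Compressed
= 2500 / 2300 = 1.09:1


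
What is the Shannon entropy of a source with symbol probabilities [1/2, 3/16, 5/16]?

H(X) = -Σ p(x) log₂ p(x)
  -1/2 × log₂(1/2) = 0.5000
  -3/16 × log₂(3/16) = 0.4528
  -5/16 × log₂(5/16) = 0.5244
H(X) = 1.4772 bits


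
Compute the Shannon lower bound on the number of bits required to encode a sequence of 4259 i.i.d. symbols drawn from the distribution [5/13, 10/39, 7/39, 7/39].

Entropy H = 1.9232 bits/symbol
Minimum bits = H × n = 1.9232 × 4259
= 8190.94 bits


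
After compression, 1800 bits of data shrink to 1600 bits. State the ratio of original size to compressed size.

Compression ratio = Original / Compressed
= 1800 / 1600 = 1.12:1


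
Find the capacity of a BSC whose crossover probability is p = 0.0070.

For BSC with error probability p:
C = 1 - H(p) where H(p) is binary entropy
H(0.0070) = -0.0070 × log₂(0.0070) - 0.9930 × log₂(0.9930)
H(p) = 0.0602
C = 1 - 0.0602 = 0.9398 bits/use


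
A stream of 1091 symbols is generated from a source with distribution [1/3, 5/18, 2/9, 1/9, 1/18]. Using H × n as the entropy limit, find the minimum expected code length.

Entropy H = 2.1077 bits/symbol
Minimum bits = H × n = 2.1077 × 1091
= 2299.54 bits


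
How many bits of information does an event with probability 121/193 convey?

Information content I(x) = -log₂(p(x))
I = -log₂(121/193) = -log₂(0.6269)
I = 0.6736 bits


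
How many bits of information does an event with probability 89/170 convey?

Information content I(x) = -log₂(p(x))
I = -log₂(89/170) = -log₂(0.5235)
I = 0.9337 bits


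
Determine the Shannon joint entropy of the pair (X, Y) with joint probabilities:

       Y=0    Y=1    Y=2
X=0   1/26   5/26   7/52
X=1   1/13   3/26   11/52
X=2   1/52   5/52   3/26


H(X,Y) = -Σ p(x,y) log₂ p(x,y)
  p(0,0)=1/26: -0.0385 × log₂(0.0385) = 0.1808
  p(0,1)=5/26: -0.1923 × log₂(0.1923) = 0.4574
  p(0,2)=7/52: -0.1346 × log₂(0.1346) = 0.3895
  p(1,0)=1/13: -0.0769 × log₂(0.0769) = 0.2846
  p(1,1)=3/26: -0.1154 × log₂(0.1154) = 0.3595
  p(1,2)=11/52: -0.2115 × log₂(0.2115) = 0.4741
  p(2,0)=1/52: -0.0192 × log₂(0.0192) = 0.1096
  p(2,1)=5/52: -0.0962 × log₂(0.0962) = 0.3249
  p(2,2)=3/26: -0.1154 × log₂(0.1154) = 0.3595
H(X,Y) = 2.9398 bits


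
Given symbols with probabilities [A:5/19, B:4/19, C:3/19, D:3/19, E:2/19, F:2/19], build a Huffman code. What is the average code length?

Huffman tree construction:
Combine smallest probabilities repeatedly
Resulting codes:
  A: 10 (length 2)
  B: 00 (length 2)
  C: 110 (length 3)
  D: 111 (length 3)
  E: 010 (length 3)
  F: 011 (length 3)
Average length = Σ p(s) × length(s) = 2.5263 bits


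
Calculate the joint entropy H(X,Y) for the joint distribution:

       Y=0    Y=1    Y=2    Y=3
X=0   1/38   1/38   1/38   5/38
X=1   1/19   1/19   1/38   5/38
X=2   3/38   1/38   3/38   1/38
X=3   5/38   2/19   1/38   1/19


H(X,Y) = -Σ p(x,y) log₂ p(x,y)
  p(0,0)=1/38: -0.0263 × log₂(0.0263) = 0.1381
  p(0,1)=1/38: -0.0263 × log₂(0.0263) = 0.1381
  p(0,2)=1/38: -0.0263 × log₂(0.0263) = 0.1381
  p(0,3)=5/38: -0.1316 × log₂(0.1316) = 0.3850
  p(1,0)=1/19: -0.0526 × log₂(0.0526) = 0.2236
  p(1,1)=1/19: -0.0526 × log₂(0.0526) = 0.2236
  p(1,2)=1/38: -0.0263 × log₂(0.0263) = 0.1381
  p(1,3)=5/38: -0.1316 × log₂(0.1316) = 0.3850
  p(2,0)=3/38: -0.0789 × log₂(0.0789) = 0.2892
  p(2,1)=1/38: -0.0263 × log₂(0.0263) = 0.1381
  p(2,2)=3/38: -0.0789 × log₂(0.0789) = 0.2892
  p(2,3)=1/38: -0.0263 × log₂(0.0263) = 0.1381
  p(3,0)=5/38: -0.1316 × log₂(0.1316) = 0.3850
  p(3,1)=2/19: -0.1053 × log₂(0.1053) = 0.3419
  p(3,2)=1/38: -0.0263 × log₂(0.0263) = 0.1381
  p(3,3)=1/19: -0.0526 × log₂(0.0526) = 0.2236
H(X,Y) = 3.7127 bits


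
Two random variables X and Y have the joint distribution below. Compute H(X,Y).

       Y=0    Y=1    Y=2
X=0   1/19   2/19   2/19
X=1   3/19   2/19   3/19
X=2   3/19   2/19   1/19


H(X,Y) = -Σ p(x,y) log₂ p(x,y)
  p(0,0)=1/19: -0.0526 × log₂(0.0526) = 0.2236
  p(0,1)=2/19: -0.1053 × log₂(0.1053) = 0.3419
  p(0,2)=2/19: -0.1053 × log₂(0.1053) = 0.3419
  p(1,0)=3/19: -0.1579 × log₂(0.1579) = 0.4205
  p(1,1)=2/19: -0.1053 × log₂(0.1053) = 0.3419
  p(1,2)=3/19: -0.1579 × log₂(0.1579) = 0.4205
  p(2,0)=3/19: -0.1579 × log₂(0.1579) = 0.4205
  p(2,1)=2/19: -0.1053 × log₂(0.1053) = 0.3419
  p(2,2)=1/19: -0.0526 × log₂(0.0526) = 0.2236
H(X,Y) = 3.0761 bits


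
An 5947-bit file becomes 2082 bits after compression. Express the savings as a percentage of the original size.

Space savings = (1 - Compressed/Original) × 100%
= (1 - 2082/5947) × 100%
= 64.99%


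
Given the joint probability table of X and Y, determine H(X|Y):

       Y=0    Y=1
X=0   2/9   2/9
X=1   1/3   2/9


H(X|Y) = Σ_y p(y) H(X|Y=y)
  p(Y=0) = 5/9, H(X|Y=0) = 0.9710
  p(Y=1) = 4/9, H(X|Y=1) = 1.0000
H(X|Y) = 0.5556×0.9710 + 0.4444×1.0000 = 0.9839 bits


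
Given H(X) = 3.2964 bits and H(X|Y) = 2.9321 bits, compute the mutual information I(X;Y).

I(X;Y) = H(X) - H(X|Y)
I(X;Y) = 3.2964 - 2.9321 = 0.3643 bits


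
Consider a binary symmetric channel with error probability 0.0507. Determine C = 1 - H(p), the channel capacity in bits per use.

For BSC with error probability p:
C = 1 - H(p) where H(p) is binary entropy
H(0.0507) = -0.0507 × log₂(0.0507) - 0.9493 × log₂(0.9493)
H(p) = 0.2894
C = 1 - 0.2894 = 0.7106 bits/use


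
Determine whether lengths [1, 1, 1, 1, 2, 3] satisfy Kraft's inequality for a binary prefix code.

Kraft inequality: Σ 2^(-l_i) ≤ 1 for prefix-free code
Calculating: 2^(-1) + 2^(-1) + 2^(-1) + 2^(-1) + 2^(-2) + 2^(-3)
= 0.5 + 0.5 + 0.5 + 0.5 + 0.25 + 0.125
= 2.3750
Since 2.3750 > 1, prefix-free code does not exist


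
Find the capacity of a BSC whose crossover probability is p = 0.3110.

For BSC with error probability p:
C = 1 - H(p) where H(p) is binary entropy
H(0.3110) = -0.3110 × log₂(0.3110) - 0.6890 × log₂(0.6890)
H(p) = 0.8943
C = 1 - 0.8943 = 0.1057 bits/use
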